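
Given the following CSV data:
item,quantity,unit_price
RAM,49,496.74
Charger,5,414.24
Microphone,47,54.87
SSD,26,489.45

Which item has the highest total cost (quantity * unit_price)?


Computing row totals:
  RAM: 24340.26
  Charger: 2071.2
  Microphone: 2578.89
  SSD: 12725.7
Maximum: RAM (24340.26)

ANSWER: RAM


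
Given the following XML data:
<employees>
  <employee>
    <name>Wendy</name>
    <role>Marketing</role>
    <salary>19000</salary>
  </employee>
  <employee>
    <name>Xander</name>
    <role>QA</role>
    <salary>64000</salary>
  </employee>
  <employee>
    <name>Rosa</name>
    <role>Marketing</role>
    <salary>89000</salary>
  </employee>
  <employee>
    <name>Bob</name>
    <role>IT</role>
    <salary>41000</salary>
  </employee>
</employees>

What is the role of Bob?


Searching for <employee> with <name>Bob</name>
Found at position 4
<role>IT</role>

ANSWER: IT


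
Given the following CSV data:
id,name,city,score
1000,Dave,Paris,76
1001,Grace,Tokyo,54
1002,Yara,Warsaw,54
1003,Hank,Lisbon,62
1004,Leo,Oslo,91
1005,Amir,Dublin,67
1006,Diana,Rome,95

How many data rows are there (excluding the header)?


Counting rows (excluding header):
Header: id,name,city,score
Data rows: 7

ANSWER: 7


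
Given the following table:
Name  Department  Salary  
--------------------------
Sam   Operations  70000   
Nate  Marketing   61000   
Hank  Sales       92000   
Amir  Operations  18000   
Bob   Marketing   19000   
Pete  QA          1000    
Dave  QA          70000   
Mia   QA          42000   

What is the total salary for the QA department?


QA department members:
  Pete: 1000
  Dave: 70000
  Mia: 42000
Total = 1000 + 70000 + 42000 = 113000

ANSWER: 113000


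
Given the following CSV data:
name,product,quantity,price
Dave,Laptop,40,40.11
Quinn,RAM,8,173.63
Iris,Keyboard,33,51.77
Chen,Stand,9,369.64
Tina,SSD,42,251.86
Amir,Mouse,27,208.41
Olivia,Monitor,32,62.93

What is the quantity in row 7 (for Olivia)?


Row 7: Olivia
Column 'quantity' = 32

ANSWER: 32


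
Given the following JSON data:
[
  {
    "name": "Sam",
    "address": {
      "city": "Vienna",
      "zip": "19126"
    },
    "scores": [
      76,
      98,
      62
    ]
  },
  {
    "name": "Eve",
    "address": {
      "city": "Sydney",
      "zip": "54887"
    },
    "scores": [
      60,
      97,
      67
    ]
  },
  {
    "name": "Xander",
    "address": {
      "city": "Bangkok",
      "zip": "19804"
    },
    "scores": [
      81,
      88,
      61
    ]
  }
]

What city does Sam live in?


Path: records[0].address.city
Value: Vienna

ANSWER: Vienna


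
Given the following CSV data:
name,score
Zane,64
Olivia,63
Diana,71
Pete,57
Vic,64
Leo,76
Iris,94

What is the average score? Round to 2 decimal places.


Scores: 64, 63, 71, 57, 64, 76, 94
Sum = 489
Count = 7
Average = 489 / 7 = 69.86

ANSWER: 69.86


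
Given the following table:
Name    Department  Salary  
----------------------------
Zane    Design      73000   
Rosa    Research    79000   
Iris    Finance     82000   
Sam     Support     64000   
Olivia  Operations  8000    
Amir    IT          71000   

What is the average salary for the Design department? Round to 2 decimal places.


Design department members:
  Zane: 73000
Sum = 73000
Count = 1
Average = 73000 / 1 = 73000.00

ANSWER: 73000.00


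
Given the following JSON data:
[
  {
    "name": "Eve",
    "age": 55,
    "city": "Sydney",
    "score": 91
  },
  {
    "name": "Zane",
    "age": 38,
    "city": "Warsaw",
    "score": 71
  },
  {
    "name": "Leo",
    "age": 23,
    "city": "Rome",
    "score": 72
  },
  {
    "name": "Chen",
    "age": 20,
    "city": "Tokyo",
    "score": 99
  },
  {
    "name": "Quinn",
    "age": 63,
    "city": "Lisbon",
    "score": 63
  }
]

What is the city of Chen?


Looking up record where name = Chen
Record index: 3
Field 'city' = Tokyo

ANSWER: Tokyo


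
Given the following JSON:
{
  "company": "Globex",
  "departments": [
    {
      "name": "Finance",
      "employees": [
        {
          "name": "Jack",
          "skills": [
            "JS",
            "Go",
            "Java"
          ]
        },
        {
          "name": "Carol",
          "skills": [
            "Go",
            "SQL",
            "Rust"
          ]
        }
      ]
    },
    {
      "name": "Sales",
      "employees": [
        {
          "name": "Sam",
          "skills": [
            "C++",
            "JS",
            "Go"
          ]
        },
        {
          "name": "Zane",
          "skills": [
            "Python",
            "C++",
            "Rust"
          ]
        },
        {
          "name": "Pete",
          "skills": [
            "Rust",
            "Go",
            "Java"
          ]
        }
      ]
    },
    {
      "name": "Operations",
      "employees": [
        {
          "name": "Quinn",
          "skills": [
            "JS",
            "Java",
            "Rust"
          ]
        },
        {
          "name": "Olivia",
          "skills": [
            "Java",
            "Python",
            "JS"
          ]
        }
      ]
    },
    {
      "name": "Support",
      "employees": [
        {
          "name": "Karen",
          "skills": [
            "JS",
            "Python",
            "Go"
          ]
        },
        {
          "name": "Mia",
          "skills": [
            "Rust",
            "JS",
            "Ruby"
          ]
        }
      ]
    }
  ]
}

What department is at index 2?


Path: departments[2].name
Value: Operations

ANSWER: Operations


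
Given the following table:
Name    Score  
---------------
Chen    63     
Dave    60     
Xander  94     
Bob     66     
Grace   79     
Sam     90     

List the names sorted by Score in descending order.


Sorting by Score (descending):
  Xander: 94
  Sam: 90
  Grace: 79
  Bob: 66
  Chen: 63
  Dave: 60


ANSWER: Xander, Sam, Grace, Bob, Chen, Dave


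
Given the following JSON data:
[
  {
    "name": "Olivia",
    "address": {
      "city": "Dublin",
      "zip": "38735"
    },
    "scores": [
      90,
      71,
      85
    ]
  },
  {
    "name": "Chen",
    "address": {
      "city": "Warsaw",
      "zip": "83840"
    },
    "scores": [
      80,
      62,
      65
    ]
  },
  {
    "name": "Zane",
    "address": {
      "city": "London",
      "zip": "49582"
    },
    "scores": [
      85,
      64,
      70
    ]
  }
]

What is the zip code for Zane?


Path: records[2].address.zip
Value: 49582

ANSWER: 49582


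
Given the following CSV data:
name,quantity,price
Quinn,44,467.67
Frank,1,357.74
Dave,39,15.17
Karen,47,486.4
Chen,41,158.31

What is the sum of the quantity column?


Values in 'quantity' column:
  Row 1: 44
  Row 2: 1
  Row 3: 39
  Row 4: 47
  Row 5: 41
Sum = 44 + 1 + 39 + 47 + 41 = 172

ANSWER: 172


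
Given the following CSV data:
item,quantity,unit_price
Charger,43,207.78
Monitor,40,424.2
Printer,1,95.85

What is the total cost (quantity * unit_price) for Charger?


Row: Charger
quantity = 43
unit_price = 207.78
total = 43 * 207.78 = 8934.54

ANSWER: 8934.54


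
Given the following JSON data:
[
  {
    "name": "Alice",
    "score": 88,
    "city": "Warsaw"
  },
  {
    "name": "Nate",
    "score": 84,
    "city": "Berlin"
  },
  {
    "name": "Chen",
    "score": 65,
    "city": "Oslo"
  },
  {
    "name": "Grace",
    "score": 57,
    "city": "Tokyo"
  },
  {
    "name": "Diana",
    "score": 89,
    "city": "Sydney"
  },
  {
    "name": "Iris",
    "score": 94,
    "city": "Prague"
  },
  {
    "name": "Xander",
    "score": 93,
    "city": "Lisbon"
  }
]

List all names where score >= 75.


Filtering records where score >= 75:
  Alice (score=88) -> YES
  Nate (score=84) -> YES
  Chen (score=65) -> no
  Grace (score=57) -> no
  Diana (score=89) -> YES
  Iris (score=94) -> YES
  Xander (score=93) -> YES


ANSWER: Alice, Nate, Diana, Iris, Xander


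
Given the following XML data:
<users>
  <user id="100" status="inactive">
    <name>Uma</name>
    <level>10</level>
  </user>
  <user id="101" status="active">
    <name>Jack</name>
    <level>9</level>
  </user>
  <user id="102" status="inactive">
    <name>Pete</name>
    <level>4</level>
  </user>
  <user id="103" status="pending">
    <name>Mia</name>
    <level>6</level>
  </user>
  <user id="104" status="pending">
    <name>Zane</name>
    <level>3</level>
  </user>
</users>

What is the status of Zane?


Finding user with name = Zane
user id="104" status="pending"

ANSWER: pending


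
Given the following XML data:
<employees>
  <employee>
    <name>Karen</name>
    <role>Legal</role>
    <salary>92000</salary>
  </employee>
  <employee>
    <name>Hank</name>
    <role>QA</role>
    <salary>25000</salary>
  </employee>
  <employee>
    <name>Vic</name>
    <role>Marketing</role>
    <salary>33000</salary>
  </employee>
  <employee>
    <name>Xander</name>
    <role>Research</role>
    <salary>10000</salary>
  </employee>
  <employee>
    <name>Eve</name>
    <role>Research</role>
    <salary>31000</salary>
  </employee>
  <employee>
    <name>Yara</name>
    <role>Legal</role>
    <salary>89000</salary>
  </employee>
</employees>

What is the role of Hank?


Searching for <employee> with <name>Hank</name>
Found at position 2
<role>QA</role>

ANSWER: QA


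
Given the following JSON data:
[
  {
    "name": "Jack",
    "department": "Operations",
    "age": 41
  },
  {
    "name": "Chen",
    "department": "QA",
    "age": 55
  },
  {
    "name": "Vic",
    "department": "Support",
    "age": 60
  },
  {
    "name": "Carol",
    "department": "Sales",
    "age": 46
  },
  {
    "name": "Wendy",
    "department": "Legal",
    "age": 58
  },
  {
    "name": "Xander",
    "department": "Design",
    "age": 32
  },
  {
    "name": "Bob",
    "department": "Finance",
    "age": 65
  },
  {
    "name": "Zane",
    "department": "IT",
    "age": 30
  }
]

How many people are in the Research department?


Scanning records for department = Research
  No matches found
Count: 0

ANSWER: 0


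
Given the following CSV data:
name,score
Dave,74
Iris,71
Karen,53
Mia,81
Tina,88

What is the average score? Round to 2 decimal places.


Scores: 74, 71, 53, 81, 88
Sum = 367
Count = 5
Average = 367 / 5 = 73.40

ANSWER: 73.40


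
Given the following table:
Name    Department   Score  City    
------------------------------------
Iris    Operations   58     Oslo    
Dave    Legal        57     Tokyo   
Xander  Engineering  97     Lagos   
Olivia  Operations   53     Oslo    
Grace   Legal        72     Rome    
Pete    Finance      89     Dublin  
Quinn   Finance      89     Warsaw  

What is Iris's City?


Row 1: Iris
City = Oslo

ANSWER: Oslo


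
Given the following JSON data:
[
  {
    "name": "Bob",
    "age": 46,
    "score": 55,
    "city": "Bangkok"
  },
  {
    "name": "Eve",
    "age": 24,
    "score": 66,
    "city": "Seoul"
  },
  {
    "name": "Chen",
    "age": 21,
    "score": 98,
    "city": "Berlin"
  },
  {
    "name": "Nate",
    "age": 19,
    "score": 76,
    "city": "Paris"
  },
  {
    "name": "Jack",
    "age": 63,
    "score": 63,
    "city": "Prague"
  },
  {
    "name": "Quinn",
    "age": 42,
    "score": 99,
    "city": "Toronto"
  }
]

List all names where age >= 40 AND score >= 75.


Checking both conditions:
  Bob (age=46, score=55) -> no
  Eve (age=24, score=66) -> no
  Chen (age=21, score=98) -> no
  Nate (age=19, score=76) -> no
  Jack (age=63, score=63) -> no
  Quinn (age=42, score=99) -> YES


ANSWER: Quinn


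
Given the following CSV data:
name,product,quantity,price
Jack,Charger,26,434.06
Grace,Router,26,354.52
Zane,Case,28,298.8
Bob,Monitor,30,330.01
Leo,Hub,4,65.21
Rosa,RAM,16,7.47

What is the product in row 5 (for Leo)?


Row 5: Leo
Column 'product' = Hub

ANSWER: Hub


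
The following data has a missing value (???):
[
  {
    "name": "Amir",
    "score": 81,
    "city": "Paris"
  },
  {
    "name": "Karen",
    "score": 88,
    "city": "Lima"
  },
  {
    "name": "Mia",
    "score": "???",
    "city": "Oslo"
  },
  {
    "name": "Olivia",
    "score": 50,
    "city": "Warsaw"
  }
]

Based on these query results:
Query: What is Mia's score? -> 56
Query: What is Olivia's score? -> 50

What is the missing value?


The missing value is Mia's score
From query: Mia's score = 56

ANSWER: 56


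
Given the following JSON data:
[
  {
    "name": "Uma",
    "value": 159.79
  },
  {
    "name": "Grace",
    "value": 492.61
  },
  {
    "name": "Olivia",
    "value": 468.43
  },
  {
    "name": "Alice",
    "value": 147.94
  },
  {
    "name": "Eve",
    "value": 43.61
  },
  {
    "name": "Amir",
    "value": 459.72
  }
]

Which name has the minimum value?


Comparing values:
  Uma: 159.79
  Grace: 492.61
  Olivia: 468.43
  Alice: 147.94
  Eve: 43.61
  Amir: 459.72
Minimum: Eve (43.61)

ANSWER: Eve


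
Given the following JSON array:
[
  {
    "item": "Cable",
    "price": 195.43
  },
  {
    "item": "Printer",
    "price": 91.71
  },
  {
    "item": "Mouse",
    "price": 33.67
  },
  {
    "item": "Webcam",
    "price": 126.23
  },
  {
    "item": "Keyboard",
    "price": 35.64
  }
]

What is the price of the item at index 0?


Array index 0 -> Cable
price = 195.43

ANSWER: 195.43


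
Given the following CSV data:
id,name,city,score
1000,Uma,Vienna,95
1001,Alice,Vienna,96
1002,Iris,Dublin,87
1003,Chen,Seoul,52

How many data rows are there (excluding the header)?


Counting rows (excluding header):
Header: id,name,city,score
Data rows: 4

ANSWER: 4


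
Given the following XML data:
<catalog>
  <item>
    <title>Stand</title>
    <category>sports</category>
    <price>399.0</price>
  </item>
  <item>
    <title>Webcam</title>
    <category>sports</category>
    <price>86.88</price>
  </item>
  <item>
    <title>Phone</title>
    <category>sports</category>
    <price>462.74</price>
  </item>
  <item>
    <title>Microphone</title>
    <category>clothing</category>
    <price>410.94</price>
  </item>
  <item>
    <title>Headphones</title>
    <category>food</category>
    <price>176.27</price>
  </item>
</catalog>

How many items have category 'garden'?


Scanning <item> elements for <category>garden</category>:
Count: 0

ANSWER: 0


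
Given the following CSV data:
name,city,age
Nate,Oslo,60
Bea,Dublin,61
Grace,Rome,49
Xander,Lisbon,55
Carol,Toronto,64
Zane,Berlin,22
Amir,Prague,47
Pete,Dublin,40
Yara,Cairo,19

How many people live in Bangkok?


Scanning city column for 'Bangkok':
Total matches: 0

ANSWER: 0


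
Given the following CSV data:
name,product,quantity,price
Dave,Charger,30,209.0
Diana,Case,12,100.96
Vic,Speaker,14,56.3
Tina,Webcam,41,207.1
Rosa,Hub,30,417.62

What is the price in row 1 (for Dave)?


Row 1: Dave
Column 'price' = 209.0

ANSWER: 209.0


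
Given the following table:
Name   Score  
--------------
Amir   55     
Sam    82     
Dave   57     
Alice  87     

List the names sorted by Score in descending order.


Sorting by Score (descending):
  Alice: 87
  Sam: 82
  Dave: 57
  Amir: 55


ANSWER: Alice, Sam, Dave, Amir


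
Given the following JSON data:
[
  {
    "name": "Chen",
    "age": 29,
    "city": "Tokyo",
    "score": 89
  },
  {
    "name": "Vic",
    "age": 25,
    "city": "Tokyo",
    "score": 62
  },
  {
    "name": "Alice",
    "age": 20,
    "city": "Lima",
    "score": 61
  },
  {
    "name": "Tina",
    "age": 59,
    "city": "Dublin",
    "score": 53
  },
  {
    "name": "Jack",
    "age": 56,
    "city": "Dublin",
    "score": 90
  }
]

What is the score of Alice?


Looking up record where name = Alice
Record index: 2
Field 'score' = 61

ANSWER: 61


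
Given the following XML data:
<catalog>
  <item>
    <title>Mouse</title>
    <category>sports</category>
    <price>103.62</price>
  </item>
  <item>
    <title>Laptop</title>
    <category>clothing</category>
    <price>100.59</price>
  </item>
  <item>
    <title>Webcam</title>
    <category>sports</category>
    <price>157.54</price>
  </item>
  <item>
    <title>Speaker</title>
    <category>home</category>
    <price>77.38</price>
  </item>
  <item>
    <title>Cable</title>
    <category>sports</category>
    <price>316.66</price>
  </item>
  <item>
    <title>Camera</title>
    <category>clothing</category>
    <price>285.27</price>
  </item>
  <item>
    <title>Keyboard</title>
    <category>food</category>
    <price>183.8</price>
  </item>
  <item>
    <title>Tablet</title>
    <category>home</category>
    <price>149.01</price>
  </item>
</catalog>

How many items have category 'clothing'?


Scanning <item> elements for <category>clothing</category>:
  Item 2: Laptop -> MATCH
  Item 6: Camera -> MATCH
Count: 2

ANSWER: 2


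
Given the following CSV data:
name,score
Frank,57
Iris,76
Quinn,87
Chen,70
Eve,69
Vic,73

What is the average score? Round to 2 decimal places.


Scores: 57, 76, 87, 70, 69, 73
Sum = 432
Count = 6
Average = 432 / 6 = 72.00

ANSWER: 72.00


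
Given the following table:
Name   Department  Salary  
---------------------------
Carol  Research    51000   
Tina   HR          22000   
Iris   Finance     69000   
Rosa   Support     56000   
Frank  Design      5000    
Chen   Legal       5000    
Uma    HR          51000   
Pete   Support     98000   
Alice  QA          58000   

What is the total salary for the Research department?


Research department members:
  Carol: 51000
Total = 51000 = 51000

ANSWER: 51000


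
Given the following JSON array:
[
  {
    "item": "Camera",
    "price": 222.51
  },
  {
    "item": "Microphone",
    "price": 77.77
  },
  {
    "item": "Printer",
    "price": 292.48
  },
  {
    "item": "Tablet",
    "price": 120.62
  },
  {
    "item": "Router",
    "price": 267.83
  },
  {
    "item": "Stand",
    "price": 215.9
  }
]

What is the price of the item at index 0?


Array index 0 -> Camera
price = 222.51

ANSWER: 222.51


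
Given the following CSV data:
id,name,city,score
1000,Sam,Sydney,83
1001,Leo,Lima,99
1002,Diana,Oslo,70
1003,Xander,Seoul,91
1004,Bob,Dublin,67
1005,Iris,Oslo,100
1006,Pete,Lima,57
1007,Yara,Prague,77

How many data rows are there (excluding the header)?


Counting rows (excluding header):
Header: id,name,city,score
Data rows: 8

ANSWER: 8


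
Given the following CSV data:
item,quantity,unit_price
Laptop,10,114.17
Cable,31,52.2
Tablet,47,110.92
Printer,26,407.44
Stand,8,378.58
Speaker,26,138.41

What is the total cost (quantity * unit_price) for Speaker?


Row: Speaker
quantity = 26
unit_price = 138.41
total = 26 * 138.41 = 3598.66

ANSWER: 3598.66


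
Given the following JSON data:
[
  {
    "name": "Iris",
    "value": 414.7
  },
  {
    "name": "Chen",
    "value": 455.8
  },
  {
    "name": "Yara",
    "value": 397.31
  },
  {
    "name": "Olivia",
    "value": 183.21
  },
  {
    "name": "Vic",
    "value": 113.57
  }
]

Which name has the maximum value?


Comparing values:
  Iris: 414.7
  Chen: 455.8
  Yara: 397.31
  Olivia: 183.21
  Vic: 113.57
Maximum: Chen (455.8)

ANSWER: Chen


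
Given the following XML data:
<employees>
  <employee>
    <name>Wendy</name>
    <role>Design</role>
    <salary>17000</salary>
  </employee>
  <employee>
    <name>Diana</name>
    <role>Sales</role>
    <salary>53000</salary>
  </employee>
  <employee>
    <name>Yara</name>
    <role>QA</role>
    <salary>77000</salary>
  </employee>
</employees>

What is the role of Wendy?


Searching for <employee> with <name>Wendy</name>
Found at position 1
<role>Design</role>

ANSWER: Design


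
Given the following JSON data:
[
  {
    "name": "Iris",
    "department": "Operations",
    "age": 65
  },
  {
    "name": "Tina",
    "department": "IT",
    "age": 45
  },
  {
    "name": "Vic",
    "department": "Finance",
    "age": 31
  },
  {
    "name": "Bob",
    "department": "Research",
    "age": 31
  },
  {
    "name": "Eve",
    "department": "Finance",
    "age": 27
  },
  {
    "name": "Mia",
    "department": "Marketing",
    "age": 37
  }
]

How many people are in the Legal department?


Scanning records for department = Legal
  No matches found
Count: 0

ANSWER: 0


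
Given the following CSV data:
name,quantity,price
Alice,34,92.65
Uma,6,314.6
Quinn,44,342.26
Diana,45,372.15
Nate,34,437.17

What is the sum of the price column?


Values in 'price' column:
  Row 1: 92.65
  Row 2: 314.6
  Row 3: 342.26
  Row 4: 372.15
  Row 5: 437.17
Sum = 92.65 + 314.6 + 342.26 + 372.15 + 437.17 = 1558.83

ANSWER: 1558.83


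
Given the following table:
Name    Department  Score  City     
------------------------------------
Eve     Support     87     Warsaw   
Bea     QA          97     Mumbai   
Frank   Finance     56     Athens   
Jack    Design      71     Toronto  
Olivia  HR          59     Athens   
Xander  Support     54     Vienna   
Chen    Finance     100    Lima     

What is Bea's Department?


Row 2: Bea
Department = QA

ANSWER: QA


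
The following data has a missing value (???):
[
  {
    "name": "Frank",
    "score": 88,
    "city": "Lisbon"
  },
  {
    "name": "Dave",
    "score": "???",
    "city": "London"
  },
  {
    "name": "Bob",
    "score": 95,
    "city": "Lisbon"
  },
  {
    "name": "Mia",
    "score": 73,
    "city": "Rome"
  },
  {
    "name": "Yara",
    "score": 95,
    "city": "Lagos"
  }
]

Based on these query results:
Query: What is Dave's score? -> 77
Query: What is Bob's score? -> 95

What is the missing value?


The missing value is Dave's score
From query: Dave's score = 77

ANSWER: 77


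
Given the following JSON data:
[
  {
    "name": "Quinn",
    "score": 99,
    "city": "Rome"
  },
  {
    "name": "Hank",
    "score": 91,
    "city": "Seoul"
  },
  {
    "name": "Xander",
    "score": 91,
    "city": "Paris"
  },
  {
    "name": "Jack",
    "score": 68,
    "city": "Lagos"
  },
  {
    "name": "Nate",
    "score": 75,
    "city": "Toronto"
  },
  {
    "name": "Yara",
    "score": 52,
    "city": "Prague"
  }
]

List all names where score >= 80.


Filtering records where score >= 80:
  Quinn (score=99) -> YES
  Hank (score=91) -> YES
  Xander (score=91) -> YES
  Jack (score=68) -> no
  Nate (score=75) -> no
  Yara (score=52) -> no


ANSWER: Quinn, Hank, Xander


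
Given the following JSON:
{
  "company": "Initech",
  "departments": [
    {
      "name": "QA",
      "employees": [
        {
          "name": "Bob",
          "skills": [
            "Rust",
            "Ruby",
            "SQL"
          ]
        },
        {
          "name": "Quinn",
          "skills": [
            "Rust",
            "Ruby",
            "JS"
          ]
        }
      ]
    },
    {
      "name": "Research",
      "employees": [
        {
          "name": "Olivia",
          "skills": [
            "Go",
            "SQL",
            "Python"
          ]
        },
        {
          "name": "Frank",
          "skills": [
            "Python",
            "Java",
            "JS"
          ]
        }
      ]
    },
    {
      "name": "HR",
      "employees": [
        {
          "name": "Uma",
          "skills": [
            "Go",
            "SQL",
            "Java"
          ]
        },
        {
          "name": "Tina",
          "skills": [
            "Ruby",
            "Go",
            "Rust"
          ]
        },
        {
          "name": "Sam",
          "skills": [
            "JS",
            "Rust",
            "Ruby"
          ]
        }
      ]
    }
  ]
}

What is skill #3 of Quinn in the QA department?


Path: departments[0].employees[1].skills[2]
Value: JS

ANSWER: JS


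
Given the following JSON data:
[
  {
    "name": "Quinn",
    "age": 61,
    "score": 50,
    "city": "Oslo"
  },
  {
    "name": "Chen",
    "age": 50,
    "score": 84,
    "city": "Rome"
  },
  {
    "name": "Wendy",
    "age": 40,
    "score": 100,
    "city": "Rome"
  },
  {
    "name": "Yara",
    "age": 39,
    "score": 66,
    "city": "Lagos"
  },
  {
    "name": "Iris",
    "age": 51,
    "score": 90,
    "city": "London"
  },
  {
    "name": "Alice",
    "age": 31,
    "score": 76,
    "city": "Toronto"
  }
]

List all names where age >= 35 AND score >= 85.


Checking both conditions:
  Quinn (age=61, score=50) -> no
  Chen (age=50, score=84) -> no
  Wendy (age=40, score=100) -> YES
  Yara (age=39, score=66) -> no
  Iris (age=51, score=90) -> YES
  Alice (age=31, score=76) -> no


ANSWER: Wendy, Iris


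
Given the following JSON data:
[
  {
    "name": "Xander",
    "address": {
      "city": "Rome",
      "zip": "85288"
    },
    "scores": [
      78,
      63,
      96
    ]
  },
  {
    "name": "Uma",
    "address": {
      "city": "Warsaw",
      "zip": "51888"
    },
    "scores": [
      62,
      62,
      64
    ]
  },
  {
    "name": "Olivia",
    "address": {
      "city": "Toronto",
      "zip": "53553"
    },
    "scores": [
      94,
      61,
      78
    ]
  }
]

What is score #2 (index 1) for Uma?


Path: records[1].scores[1]
Value: 62

ANSWER: 62


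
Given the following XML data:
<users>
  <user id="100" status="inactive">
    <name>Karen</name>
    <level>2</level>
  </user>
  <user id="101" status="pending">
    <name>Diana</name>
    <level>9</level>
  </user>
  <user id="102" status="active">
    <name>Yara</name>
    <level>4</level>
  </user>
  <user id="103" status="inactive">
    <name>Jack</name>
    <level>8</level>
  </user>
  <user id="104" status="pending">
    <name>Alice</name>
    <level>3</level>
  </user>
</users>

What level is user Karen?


Finding user: Karen
<level>2</level>

ANSWER: 2


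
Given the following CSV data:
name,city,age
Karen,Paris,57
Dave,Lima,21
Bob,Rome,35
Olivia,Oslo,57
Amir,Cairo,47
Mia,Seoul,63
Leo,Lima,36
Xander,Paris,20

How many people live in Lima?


Scanning city column for 'Lima':
  Row 2: Dave -> MATCH
  Row 7: Leo -> MATCH
Total matches: 2

ANSWER: 2


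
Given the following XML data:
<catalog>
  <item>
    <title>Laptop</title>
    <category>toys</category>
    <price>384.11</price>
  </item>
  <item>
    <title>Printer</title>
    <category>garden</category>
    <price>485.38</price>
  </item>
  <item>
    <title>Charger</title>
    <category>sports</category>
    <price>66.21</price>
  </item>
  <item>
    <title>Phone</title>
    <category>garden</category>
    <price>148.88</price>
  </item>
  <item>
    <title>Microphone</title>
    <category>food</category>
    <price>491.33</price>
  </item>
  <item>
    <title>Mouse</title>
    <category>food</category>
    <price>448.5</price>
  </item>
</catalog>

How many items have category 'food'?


Scanning <item> elements for <category>food</category>:
  Item 5: Microphone -> MATCH
  Item 6: Mouse -> MATCH
Count: 2

ANSWER: 2


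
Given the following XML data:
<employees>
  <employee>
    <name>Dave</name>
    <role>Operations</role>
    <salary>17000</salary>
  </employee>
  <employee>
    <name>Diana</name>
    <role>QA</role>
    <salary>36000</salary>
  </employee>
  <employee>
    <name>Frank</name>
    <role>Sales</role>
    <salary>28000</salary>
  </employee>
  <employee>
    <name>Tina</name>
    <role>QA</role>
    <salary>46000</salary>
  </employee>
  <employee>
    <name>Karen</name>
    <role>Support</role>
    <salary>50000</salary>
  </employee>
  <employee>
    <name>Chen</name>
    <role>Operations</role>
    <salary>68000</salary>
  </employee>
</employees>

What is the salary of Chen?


Searching for <employee> with <name>Chen</name>
Found at position 6
<salary>68000</salary>

ANSWER: 68000


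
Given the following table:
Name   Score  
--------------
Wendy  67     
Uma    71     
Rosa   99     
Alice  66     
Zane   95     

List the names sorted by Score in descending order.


Sorting by Score (descending):
  Rosa: 99
  Zane: 95
  Uma: 71
  Wendy: 67
  Alice: 66


ANSWER: Rosa, Zane, Uma, Wendy, Alice


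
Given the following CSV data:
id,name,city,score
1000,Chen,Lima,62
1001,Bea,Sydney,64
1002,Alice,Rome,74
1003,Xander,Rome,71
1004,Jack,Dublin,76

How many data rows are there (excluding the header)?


Counting rows (excluding header):
Header: id,name,city,score
Data rows: 5

ANSWER: 5


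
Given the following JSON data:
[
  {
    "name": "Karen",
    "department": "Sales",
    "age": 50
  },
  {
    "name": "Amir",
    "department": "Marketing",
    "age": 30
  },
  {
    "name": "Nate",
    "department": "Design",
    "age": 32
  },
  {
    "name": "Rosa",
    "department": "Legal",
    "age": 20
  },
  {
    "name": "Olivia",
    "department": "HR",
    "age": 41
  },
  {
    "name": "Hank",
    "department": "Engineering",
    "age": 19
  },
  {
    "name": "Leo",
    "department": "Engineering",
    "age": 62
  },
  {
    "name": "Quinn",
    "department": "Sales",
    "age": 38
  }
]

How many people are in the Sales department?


Scanning records for department = Sales
  Record 0: Karen
  Record 7: Quinn
Count: 2

ANSWER: 2


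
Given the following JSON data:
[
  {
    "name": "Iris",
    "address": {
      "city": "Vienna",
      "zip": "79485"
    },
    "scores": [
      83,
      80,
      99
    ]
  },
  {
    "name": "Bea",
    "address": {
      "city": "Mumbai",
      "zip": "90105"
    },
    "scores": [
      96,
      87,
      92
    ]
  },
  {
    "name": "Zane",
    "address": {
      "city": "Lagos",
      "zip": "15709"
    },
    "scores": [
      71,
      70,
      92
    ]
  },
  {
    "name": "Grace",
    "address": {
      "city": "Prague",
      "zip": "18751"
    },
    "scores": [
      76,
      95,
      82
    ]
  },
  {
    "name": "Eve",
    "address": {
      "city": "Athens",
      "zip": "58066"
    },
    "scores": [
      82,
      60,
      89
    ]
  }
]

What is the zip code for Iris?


Path: records[0].address.zip
Value: 79485

ANSWER: 79485


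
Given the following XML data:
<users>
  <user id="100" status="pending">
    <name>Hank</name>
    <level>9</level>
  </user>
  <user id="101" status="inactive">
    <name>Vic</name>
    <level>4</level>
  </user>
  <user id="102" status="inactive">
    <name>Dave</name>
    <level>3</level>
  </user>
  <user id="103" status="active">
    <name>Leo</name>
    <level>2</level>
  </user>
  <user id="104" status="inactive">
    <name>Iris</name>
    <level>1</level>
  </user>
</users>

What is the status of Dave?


Finding user with name = Dave
user id="102" status="inactive"

ANSWER: inactive


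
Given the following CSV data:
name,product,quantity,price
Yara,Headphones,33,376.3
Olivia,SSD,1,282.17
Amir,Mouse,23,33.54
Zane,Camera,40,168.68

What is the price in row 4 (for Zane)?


Row 4: Zane
Column 'price' = 168.68

ANSWER: 168.68


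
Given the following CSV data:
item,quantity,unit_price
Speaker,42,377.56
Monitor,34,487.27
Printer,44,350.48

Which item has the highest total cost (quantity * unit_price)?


Computing row totals:
  Speaker: 15857.52
  Monitor: 16567.18
  Printer: 15421.12
Maximum: Monitor (16567.18)

ANSWER: Monitor


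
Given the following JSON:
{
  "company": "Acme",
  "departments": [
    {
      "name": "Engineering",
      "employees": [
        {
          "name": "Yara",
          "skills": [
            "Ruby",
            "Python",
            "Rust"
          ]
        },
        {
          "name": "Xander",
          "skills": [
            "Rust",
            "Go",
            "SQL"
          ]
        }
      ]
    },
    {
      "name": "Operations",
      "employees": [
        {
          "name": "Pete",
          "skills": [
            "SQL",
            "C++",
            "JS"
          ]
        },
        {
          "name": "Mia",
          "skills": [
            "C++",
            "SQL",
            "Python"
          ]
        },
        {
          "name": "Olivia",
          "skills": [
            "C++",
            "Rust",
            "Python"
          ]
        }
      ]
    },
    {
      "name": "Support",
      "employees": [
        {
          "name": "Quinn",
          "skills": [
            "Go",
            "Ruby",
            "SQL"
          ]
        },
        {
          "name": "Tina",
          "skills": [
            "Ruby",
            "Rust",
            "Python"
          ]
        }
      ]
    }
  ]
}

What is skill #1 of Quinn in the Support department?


Path: departments[2].employees[0].skills[0]
Value: Go

ANSWER: Go


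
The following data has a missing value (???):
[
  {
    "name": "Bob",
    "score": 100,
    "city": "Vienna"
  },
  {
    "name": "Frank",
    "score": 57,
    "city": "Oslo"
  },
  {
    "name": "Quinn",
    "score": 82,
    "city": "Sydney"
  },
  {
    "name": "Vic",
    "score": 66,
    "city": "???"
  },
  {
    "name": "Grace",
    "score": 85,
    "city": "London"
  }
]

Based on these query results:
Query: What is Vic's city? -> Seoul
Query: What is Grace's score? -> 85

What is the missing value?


The missing value is Vic's city
From query: Vic's city = Seoul

ANSWER: Seoul


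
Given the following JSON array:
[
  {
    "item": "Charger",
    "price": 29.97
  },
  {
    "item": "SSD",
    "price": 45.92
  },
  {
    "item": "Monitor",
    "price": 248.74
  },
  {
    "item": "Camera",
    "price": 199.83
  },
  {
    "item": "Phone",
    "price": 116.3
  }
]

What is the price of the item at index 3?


Array index 3 -> Camera
price = 199.83

ANSWER: 199.83


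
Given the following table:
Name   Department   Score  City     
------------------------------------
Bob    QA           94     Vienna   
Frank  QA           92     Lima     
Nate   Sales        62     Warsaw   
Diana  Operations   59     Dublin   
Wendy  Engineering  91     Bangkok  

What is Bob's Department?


Row 1: Bob
Department = QA

ANSWER: QA


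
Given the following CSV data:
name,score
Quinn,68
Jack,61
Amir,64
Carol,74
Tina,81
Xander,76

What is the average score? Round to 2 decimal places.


Scores: 68, 61, 64, 74, 81, 76
Sum = 424
Count = 6
Average = 424 / 6 = 70.67

ANSWER: 70.67


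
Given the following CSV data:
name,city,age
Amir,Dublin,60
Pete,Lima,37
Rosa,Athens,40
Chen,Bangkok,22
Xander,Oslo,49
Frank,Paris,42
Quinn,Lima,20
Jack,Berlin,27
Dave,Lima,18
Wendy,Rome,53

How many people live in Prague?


Scanning city column for 'Prague':
Total matches: 0

ANSWER: 0


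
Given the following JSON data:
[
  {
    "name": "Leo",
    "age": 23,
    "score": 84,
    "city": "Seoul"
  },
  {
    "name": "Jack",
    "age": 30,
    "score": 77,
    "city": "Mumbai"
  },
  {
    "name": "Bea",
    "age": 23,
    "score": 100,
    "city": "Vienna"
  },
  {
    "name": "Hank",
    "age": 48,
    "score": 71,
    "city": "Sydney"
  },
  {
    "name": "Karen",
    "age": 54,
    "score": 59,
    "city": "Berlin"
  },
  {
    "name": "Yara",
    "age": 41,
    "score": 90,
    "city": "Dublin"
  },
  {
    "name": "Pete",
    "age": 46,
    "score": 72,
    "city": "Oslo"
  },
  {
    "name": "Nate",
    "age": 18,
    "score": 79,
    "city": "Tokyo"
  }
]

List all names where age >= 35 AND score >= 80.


Checking both conditions:
  Leo (age=23, score=84) -> no
  Jack (age=30, score=77) -> no
  Bea (age=23, score=100) -> no
  Hank (age=48, score=71) -> no
  Karen (age=54, score=59) -> no
  Yara (age=41, score=90) -> YES
  Pete (age=46, score=72) -> no
  Nate (age=18, score=79) -> no


ANSWER: Yara


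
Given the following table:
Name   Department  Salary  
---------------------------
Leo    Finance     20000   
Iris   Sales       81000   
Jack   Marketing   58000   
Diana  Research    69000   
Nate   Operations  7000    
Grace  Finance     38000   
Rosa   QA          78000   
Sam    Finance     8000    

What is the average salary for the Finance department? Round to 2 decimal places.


Finance department members:
  Leo: 20000
  Grace: 38000
  Sam: 8000
Sum = 66000
Count = 3
Average = 66000 / 3 = 22000.00

ANSWER: 22000.00


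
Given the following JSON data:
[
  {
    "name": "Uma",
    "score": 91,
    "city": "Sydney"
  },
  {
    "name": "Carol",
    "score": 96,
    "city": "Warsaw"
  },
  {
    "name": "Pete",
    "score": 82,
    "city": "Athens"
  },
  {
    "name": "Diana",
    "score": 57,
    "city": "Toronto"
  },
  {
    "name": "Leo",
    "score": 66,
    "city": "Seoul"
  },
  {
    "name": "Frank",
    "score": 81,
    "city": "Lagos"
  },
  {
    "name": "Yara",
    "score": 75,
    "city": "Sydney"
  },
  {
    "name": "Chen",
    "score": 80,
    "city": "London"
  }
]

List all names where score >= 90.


Filtering records where score >= 90:
  Uma (score=91) -> YES
  Carol (score=96) -> YES
  Pete (score=82) -> no
  Diana (score=57) -> no
  Leo (score=66) -> no
  Frank (score=81) -> no
  Yara (score=75) -> no
  Chen (score=80) -> no


ANSWER: Uma, Carol


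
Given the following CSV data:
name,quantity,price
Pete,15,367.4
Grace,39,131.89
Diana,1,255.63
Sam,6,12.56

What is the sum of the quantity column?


Values in 'quantity' column:
  Row 1: 15
  Row 2: 39
  Row 3: 1
  Row 4: 6
Sum = 15 + 39 + 1 + 6 = 61

ANSWER: 61


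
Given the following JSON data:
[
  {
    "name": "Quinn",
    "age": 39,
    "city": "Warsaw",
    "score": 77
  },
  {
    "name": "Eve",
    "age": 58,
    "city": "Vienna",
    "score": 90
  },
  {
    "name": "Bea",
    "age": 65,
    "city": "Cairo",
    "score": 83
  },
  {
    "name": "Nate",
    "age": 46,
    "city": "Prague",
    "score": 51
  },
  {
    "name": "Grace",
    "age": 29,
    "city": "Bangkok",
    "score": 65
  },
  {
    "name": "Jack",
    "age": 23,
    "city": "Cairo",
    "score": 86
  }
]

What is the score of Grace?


Looking up record where name = Grace
Record index: 4
Field 'score' = 65

ANSWER: 65


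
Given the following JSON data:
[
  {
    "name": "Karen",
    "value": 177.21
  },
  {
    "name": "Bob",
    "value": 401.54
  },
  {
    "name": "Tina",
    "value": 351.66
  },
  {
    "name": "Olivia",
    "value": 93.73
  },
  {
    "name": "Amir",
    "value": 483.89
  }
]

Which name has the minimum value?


Comparing values:
  Karen: 177.21
  Bob: 401.54
  Tina: 351.66
  Olivia: 93.73
  Amir: 483.89
Minimum: Olivia (93.73)

ANSWER: Olivia


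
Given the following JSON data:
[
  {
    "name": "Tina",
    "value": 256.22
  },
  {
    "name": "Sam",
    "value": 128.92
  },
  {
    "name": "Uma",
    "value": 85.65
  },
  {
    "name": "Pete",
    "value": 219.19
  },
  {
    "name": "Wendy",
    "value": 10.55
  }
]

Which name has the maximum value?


Comparing values:
  Tina: 256.22
  Sam: 128.92
  Uma: 85.65
  Pete: 219.19
  Wendy: 10.55
Maximum: Tina (256.22)

ANSWER: Tina


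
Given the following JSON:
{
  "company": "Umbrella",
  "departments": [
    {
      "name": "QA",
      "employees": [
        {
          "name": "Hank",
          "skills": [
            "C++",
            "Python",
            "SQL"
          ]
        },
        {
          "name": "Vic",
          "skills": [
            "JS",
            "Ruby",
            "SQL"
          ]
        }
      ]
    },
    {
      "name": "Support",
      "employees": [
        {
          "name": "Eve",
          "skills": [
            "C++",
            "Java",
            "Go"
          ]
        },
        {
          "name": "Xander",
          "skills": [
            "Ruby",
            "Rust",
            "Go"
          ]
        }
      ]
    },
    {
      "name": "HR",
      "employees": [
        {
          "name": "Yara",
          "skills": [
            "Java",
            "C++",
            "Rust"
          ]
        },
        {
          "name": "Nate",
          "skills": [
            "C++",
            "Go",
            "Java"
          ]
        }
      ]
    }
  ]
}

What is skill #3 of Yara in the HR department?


Path: departments[2].employees[0].skills[2]
Value: Rust

ANSWER: Rust


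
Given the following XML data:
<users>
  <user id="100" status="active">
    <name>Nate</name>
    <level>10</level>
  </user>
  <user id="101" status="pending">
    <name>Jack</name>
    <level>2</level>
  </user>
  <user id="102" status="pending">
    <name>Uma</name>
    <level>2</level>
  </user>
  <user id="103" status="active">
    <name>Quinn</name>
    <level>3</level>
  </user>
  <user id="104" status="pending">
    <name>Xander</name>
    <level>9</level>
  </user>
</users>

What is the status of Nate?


Finding user with name = Nate
user id="100" status="active"

ANSWER: active
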